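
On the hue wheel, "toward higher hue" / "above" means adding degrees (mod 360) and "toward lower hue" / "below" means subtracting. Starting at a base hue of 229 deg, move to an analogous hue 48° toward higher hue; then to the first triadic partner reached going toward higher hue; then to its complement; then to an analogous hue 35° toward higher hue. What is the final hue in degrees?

252°

229 + 48 = 277°   (analog 48° ↑)
277 + 120 = 397 → 397 − 360 = 37°   (triadic ↑)
37 + 180 = 217°   (complement)
217 + 35 = 252°   (analog 35° ↑)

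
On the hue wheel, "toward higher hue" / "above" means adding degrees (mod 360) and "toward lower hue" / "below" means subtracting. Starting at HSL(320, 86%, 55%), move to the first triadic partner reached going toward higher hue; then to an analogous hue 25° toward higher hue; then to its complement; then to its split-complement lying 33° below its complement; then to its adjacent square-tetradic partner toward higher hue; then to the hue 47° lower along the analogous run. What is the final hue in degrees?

115°

320 + 120 = 440 → 440 − 360 = 80°   (triadic ↑)
80 + 25 = 105°   (analog 25° ↑)
105 + 180 = 285°   (complement)
285 + 147 = 432 → 432 − 360 = 72°   (split-comp 33° ↓)
72 + 90 = 162°   (square ↑)
162 − 47 = 115°   (analog 47° ↓)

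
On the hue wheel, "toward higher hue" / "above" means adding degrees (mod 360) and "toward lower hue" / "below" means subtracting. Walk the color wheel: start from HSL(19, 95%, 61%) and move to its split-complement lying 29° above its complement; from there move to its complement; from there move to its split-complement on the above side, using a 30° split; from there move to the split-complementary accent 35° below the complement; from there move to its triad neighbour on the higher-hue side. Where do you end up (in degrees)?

163°

split-comp 29° ↑ +209°: 19 + 209 = 228°
complement +180°: 228 + 180 = 408 → 408 − 360 = 48°
split-comp 30° ↑ +210°: 48 + 210 = 258°
split-comp 35° ↓ +145°: 258 + 145 = 403 → 403 − 360 = 43°
triadic ↑ +120°: 43 + 120 = 163°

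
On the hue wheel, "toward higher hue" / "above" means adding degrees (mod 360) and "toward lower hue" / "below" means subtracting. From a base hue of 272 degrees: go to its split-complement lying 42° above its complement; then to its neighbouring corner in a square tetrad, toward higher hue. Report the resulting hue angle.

split-comp 42° ↑ +222°: 272 + 222 = 494 → 494 − 360 = 134°
square ↑ +90°: 134 + 90 = 224°

224°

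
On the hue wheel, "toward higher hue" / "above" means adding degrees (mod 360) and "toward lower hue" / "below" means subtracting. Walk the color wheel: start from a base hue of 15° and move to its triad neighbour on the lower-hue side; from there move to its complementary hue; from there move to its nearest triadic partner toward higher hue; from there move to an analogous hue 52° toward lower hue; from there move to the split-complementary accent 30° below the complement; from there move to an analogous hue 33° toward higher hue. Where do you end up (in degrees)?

326°

−120° (triadic ↓): 15 − 120 = -105 → -105 + 360 = 255°
+180° (complement): 255 + 180 = 435 → 435 − 360 = 75°
+120° (triadic ↑): 75 + 120 = 195°
−52° (analog 52° ↓): 195 − 52 = 143°
+150° (split-comp 30° ↓): 143 + 150 = 293°
+33° (analog 33° ↑): 293 + 33 = 326°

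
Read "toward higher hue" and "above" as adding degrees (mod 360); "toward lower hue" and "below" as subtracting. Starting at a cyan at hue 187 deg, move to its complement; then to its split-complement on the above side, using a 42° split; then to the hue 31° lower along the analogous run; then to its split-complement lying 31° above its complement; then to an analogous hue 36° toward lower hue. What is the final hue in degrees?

+180° (complement): 187 + 180 = 367 → 367 − 360 = 7°
+222° (split-comp 42° ↑): 7 + 222 = 229°
−31° (analog 31° ↓): 229 − 31 = 198°
+211° (split-comp 31° ↑): 198 + 211 = 409 → 409 − 360 = 49°
−36° (analog 36° ↓): 49 − 36 = 13°

13°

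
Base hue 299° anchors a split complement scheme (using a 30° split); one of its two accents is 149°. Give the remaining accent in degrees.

Split-complementary hues sit 30° either side of the complement.
Complement of the base 299°: 299 + 180 = 479 → 479 − 360 = 119°
The given accent 149° is 30° one side of 119°; the other accent sits 30° the other side: 119 − 30 = 89°

89°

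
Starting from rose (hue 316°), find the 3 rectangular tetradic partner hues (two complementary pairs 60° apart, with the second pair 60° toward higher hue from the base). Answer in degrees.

A rectangular tetradic uses two complementary pairs 60° apart: offsets 0°, 60°, 180°, 240°.
316 + 60 = 376 → 376 − 360 = 16°
316 + 180 = 496 → 496 − 360 = 136°
316 + 240 = 556 → 556 − 360 = 196°

16°, 136°, and 196°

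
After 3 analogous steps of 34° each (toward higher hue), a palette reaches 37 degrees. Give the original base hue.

295°

3 steps of 34° (toward higher hue) give a net shift of +102°.
Start = end − shift: 37 − 102 = -65 → -65 + 360 = 295°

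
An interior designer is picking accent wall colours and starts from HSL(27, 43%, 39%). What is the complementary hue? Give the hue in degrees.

The complement sits 180° across the wheel.
27 + 180 = 207°

207°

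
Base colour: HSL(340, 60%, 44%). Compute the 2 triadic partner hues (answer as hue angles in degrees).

A triad places three hues 120° apart.
340 + 120 = 460 → 460 − 360 = 100°
340 + 240 = 580 → 580 − 360 = 220°

100° and 220°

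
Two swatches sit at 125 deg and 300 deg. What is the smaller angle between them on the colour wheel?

175°

|125 − 300| = 175.
175 ≤ 180, so the shorter arc is 175°.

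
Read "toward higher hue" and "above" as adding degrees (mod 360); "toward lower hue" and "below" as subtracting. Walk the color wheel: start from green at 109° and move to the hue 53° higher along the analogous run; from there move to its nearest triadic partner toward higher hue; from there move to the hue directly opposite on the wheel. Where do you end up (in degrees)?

102°

+53° (analog 53° ↑): 109 + 53 = 162°
+120° (triadic ↑): 162 + 120 = 282°
+180° (complement): 282 + 180 = 462 → 462 − 360 = 102°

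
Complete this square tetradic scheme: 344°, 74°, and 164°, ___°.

254°

A square tetradic scheme places four hues every 90°.
The full set through 74° is {74°, 164°, 254°, 344°}.
Given {74°, 164°, 344°}, the missing hue is 254°.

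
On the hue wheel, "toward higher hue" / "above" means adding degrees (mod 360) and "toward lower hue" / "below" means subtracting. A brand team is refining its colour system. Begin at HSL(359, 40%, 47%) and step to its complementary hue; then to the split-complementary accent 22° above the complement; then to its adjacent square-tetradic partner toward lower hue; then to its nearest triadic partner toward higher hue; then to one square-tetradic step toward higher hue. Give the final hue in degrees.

141°

359 + 180 = 539 → 539 − 360 = 179°   (complement)
179 + 202 = 381 → 381 − 360 = 21°   (split-comp 22° ↑)
21 − 90 = -69 → -69 + 360 = 291°   (square ↓)
291 + 120 = 411 → 411 − 360 = 51°   (triadic ↑)
51 + 90 = 141°   (square ↑)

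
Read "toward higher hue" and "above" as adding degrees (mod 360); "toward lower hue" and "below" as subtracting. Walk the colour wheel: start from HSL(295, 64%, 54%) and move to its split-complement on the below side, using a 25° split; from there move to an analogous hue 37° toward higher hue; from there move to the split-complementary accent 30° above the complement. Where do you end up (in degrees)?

295 + 155 = 450 → 450 − 360 = 90°   (split-comp 25° ↓)
90 + 37 = 127°   (analog 37° ↑)
127 + 210 = 337°   (split-comp 30° ↑)

337°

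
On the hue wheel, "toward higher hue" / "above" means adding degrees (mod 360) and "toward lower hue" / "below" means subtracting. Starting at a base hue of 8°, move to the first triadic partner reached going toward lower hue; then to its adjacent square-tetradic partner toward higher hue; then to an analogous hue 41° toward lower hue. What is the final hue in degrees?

297°

triadic ↓ −120°: 8 − 120 = -112 → -112 + 360 = 248°
square ↑ +90°: 248 + 90 = 338°
analog 41° ↓ −41°: 338 − 41 = 297°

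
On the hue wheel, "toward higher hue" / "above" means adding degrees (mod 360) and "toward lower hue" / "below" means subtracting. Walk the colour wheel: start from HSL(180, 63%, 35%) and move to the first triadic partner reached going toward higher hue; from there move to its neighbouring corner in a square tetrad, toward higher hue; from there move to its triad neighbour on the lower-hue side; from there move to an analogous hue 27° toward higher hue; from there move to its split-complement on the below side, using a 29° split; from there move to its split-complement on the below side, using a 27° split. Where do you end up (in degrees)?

241°

180 + 120 = 300°   (triadic ↑)
300 + 90 = 390 → 390 − 360 = 30°   (square ↑)
30 − 120 = -90 → -90 + 360 = 270°   (triadic ↓)
270 + 27 = 297°   (analog 27° ↑)
297 + 151 = 448 → 448 − 360 = 88°   (split-comp 29° ↓)
88 + 153 = 241°   (split-comp 27° ↓)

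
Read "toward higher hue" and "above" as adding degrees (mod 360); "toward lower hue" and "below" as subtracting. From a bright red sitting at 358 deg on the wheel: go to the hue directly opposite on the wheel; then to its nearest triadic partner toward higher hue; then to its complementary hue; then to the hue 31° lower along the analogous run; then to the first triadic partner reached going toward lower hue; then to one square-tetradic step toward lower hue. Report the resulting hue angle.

237°

358 + 180 = 538 → 538 − 360 = 178°   (complement)
178 + 120 = 298°   (triadic ↑)
298 + 180 = 478 → 478 − 360 = 118°   (complement)
118 − 31 = 87°   (analog 31° ↓)
87 − 120 = -33 → -33 + 360 = 327°   (triadic ↓)
327 − 90 = 237°   (square ↓)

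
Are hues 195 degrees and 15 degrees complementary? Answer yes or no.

yes

Angular distance: |195 − 15| = 180 = 180°.
Complementary requires 180°.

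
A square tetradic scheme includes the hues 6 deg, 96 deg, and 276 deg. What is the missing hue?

A square tetradic scheme places four hues every 90°.
The full set through 6° is {6°, 96°, 186°, 276°}.
Given {6°, 96°, 276°}, the missing hue is 186°.

186°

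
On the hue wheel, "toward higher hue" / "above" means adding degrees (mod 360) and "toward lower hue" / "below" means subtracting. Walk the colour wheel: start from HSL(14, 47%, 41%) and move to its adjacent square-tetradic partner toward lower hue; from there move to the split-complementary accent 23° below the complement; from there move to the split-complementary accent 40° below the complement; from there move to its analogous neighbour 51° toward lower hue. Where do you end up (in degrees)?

−90° (square ↓): 14 − 90 = -76 → -76 + 360 = 284°
+157° (split-comp 23° ↓): 284 + 157 = 441 → 441 − 360 = 81°
+140° (split-comp 40° ↓): 81 + 140 = 221°
−51° (analog 51° ↓): 221 − 51 = 170°

170°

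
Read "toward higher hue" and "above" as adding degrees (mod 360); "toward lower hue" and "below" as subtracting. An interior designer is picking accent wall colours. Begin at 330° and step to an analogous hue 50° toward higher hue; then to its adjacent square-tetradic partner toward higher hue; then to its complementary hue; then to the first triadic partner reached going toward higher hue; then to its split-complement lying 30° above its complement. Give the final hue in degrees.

+50° (analog 50° ↑): 330 + 50 = 380 → 380 − 360 = 20°
+90° (square ↑): 20 + 90 = 110°
+180° (complement): 110 + 180 = 290°
+120° (triadic ↑): 290 + 120 = 410 → 410 − 360 = 50°
+210° (split-comp 30° ↑): 50 + 210 = 260°

260°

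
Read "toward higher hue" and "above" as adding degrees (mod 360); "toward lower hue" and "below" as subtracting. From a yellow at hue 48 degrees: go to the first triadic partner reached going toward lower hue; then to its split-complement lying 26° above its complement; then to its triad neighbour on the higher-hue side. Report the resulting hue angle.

254°

triadic ↓ −120°: 48 − 120 = -72 → -72 + 360 = 288°
split-comp 26° ↑ +206°: 288 + 206 = 494 → 494 − 360 = 134°
triadic ↑ +120°: 134 + 120 = 254°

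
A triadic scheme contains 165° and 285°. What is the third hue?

A triad spaces three hues 120° apart.
The full set is {45°, 165°, 285°}.

45°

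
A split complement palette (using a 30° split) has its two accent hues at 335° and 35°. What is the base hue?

The accents sit 30° either side of the complement, so the complement is their short-arc midpoint on the wheel.
Short-arc midpoint of 335° and 35°: 5°.
Base is 180° from the complement: 5 − 180 = -175 → -175 + 360 = 185°

185°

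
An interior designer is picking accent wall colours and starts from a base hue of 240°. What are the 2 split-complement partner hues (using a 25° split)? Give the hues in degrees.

35° and 85°

Split-complementary hues sit 25° either side of the complement.
Complement of 240°: 240 + 180 = 420 → 420 − 360 = 60°
60 − 25 = 35°
60 + 25 = 85°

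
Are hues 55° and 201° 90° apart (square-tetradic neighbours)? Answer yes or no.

no

Angular distance: |55 − 201| = 146 = 146°.
90° apart (square-tetradic neighbours) requires 90°.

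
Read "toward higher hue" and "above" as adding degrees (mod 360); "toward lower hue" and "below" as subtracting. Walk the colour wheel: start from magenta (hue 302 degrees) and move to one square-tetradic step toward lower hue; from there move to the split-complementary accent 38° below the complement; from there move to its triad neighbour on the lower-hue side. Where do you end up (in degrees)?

square ↓ −90°: 302 − 90 = 212°
split-comp 38° ↓ +142°: 212 + 142 = 354°
triadic ↓ −120°: 354 − 120 = 234°

234°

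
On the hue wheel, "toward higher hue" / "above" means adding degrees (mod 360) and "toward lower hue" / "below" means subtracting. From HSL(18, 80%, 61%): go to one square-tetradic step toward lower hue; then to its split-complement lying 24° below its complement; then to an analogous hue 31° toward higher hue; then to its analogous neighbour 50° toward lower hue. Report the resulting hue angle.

−90° (square ↓): 18 − 90 = -72 → -72 + 360 = 288°
+156° (split-comp 24° ↓): 288 + 156 = 444 → 444 − 360 = 84°
+31° (analog 31° ↑): 84 + 31 = 115°
−50° (analog 50° ↓): 115 − 50 = 65°

65°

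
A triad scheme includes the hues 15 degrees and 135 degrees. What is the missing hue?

255°

A triad places three hues 120° apart.
The full set through 15° is {15°, 135°, 255°}.
Given {15°, 135°}, the missing hue is 255°.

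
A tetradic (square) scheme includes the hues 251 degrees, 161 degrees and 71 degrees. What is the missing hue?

A square tetradic scheme places four hues every 90°.
The full set through 71° is {71°, 161°, 251°, 341°}.
Given {71°, 161°, 251°}, the missing hue is 341°.

341°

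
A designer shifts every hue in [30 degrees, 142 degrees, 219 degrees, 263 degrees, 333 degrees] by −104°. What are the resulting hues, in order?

286°, 38°, 115°, 159°, 229°

30 − 104 = -74 → -74 + 360 = 286°
142 − 104 = 38°
219 − 104 = 115°
263 − 104 = 159°
333 − 104 = 229°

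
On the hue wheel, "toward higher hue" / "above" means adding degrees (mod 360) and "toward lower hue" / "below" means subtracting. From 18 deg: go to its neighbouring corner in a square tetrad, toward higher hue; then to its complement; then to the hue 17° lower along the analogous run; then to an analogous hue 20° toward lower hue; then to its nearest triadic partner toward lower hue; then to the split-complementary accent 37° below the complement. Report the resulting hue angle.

274°

+90° (square ↑): 18 + 90 = 108°
+180° (complement): 108 + 180 = 288°
−17° (analog 17° ↓): 288 − 17 = 271°
−20° (analog 20° ↓): 271 − 20 = 251°
−120° (triadic ↓): 251 − 120 = 131°
+143° (split-comp 37° ↓): 131 + 143 = 274°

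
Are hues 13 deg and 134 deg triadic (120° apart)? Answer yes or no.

no

Angular distance: |13 − 134| = 121 = 121°.
Triadic (120° apart) requires 120°.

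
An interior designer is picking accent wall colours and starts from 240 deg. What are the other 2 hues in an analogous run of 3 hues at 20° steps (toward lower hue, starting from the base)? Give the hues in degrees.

220° and 200°

240 − 20 = 220°
240 − 40 = 200°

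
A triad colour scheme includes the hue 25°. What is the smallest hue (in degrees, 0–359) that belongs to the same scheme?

25°

A triad places three hues 120° apart.
The full set through 25° is {25°, 145°, 265°}.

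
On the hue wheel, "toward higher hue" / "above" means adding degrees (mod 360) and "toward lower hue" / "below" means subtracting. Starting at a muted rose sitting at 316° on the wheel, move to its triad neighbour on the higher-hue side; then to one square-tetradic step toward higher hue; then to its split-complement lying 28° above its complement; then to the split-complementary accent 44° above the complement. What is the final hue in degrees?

238°

triadic ↑ +120°: 316 + 120 = 436 → 436 − 360 = 76°
square ↑ +90°: 76 + 90 = 166°
split-comp 28° ↑ +208°: 166 + 208 = 374 → 374 − 360 = 14°
split-comp 44° ↑ +224°: 14 + 224 = 238°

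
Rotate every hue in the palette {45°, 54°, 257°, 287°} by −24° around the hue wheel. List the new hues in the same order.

21°, 30°, 233°, 263°

45 − 24 = 21°
54 − 24 = 30°
257 − 24 = 233°
287 − 24 = 263°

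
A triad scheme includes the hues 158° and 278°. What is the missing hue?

38°

A triad places three hues 120° apart.
The full set through 158° is {38°, 158°, 278°}.
Given {158°, 278°}, the missing hue is 38°.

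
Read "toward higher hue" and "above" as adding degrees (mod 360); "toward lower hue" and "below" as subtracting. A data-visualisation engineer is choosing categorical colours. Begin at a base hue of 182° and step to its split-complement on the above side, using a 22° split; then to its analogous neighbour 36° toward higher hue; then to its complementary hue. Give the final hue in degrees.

240°

split-comp 22° ↑ +202°: 182 + 202 = 384 → 384 − 360 = 24°
analog 36° ↑ +36°: 24 + 36 = 60°
complement +180°: 60 + 180 = 240°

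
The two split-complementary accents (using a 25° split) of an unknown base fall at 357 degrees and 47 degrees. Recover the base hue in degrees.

202°

The accents sit 25° either side of the complement, so the complement is their short-arc midpoint on the wheel.
Short-arc midpoint of 357° and 47°: 22°.
Base is 180° from the complement: 22 − 180 = -158 → -158 + 360 = 202°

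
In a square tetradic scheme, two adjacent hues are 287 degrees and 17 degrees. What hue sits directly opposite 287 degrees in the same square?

A square tetradic scheme places four hues 90° apart; opposite corners are 180° apart.
287 + 180 = 467 → 467 − 360 = 107°

107°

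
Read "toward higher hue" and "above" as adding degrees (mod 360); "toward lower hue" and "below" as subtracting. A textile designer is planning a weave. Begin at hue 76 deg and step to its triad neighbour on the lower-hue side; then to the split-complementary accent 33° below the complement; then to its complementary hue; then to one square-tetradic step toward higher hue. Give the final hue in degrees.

13°

76 − 120 = -44 → -44 + 360 = 316°   (triadic ↓)
316 + 147 = 463 → 463 − 360 = 103°   (split-comp 33° ↓)
103 + 180 = 283°   (complement)
283 + 90 = 373 → 373 − 360 = 13°   (square ↑)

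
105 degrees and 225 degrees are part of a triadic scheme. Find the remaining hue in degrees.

A triad places three hues 120° apart.
The full set through 105° is {105°, 225°, 345°}.
Given {105°, 225°}, the missing hue is 345°.

345°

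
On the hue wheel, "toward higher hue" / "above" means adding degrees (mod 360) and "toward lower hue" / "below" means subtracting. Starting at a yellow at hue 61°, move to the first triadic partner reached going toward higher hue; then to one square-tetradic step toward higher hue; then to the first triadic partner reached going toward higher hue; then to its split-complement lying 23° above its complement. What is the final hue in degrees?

234°

61 + 120 = 181°   (triadic ↑)
181 + 90 = 271°   (square ↑)
271 + 120 = 391 → 391 − 360 = 31°   (triadic ↑)
31 + 203 = 234°   (split-comp 23° ↑)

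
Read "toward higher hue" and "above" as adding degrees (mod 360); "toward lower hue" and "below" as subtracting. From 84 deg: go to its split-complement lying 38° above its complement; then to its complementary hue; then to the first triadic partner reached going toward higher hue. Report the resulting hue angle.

242°

split-comp 38° ↑ +218°: 84 + 218 = 302°
complement +180°: 302 + 180 = 482 → 482 − 360 = 122°
triadic ↑ +120°: 122 + 120 = 242°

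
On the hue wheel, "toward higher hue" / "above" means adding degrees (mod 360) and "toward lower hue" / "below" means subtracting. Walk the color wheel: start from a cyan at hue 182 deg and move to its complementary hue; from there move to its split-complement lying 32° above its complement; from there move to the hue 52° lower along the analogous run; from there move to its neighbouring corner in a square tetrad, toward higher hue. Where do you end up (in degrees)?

complement +180°: 182 + 180 = 362 → 362 − 360 = 2°
split-comp 32° ↑ +212°: 2 + 212 = 214°
analog 52° ↓ −52°: 214 − 52 = 162°
square ↑ +90°: 162 + 90 = 252°

252°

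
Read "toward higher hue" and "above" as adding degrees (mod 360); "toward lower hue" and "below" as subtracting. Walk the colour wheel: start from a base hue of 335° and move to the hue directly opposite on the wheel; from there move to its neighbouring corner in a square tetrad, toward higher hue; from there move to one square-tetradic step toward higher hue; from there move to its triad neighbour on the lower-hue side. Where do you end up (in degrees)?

335 + 180 = 515 → 515 − 360 = 155°   (complement)
155 + 90 = 245°   (square ↑)
245 + 90 = 335°   (square ↑)
335 − 120 = 215°   (triadic ↓)

215°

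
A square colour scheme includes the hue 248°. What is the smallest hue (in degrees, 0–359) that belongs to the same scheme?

A square tetradic scheme places four hues every 90°.
The full set through 248° is {68°, 158°, 248°, 338°}.

68°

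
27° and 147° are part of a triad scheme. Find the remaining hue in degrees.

267°

A triad places three hues 120° apart.
The full set through 27° is {27°, 147°, 267°}.
Given {27°, 147°}, the missing hue is 267°.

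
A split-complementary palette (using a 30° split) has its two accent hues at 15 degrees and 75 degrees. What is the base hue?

225°

The accents sit 30° either side of the complement, so the complement is their short-arc midpoint on the wheel.
Short-arc midpoint of 15° and 75°: 45°.
Base is 180° from the complement: 45 − 180 = -135 → -135 + 360 = 225°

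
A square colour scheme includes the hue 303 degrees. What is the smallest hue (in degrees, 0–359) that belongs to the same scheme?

33°

A square tetradic scheme places four hues every 90°.
The full set through 303° is {33°, 123°, 213°, 303°}.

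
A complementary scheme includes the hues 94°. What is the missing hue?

The complement sits 180° across the wheel.
The full set through 94° is {94°, 274°}.
Given {94°}, the missing hue is 274°.

274°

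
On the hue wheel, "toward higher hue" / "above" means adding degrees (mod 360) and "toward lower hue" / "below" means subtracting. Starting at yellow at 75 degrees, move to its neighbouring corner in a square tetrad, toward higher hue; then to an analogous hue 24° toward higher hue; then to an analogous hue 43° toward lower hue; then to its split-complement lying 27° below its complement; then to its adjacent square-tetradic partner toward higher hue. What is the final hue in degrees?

+90° (square ↑): 75 + 90 = 165°
+24° (analog 24° ↑): 165 + 24 = 189°
−43° (analog 43° ↓): 189 − 43 = 146°
+153° (split-comp 27° ↓): 146 + 153 = 299°
+90° (square ↑): 299 + 90 = 389 → 389 − 360 = 29°

29°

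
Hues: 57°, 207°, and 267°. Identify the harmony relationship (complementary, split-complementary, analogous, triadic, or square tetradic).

split-complementary

Sort the hues: 57°, 207°, 267°.
Successive gaps around the wheel: 150°, 60°, 150°.
Two 150° gaps and one 60° gap — a base hue opposite a pair of accents 30° either side of its complement — is the split-complementary pattern.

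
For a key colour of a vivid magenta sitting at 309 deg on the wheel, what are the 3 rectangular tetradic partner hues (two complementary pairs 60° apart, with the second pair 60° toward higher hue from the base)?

9°, 129° and 189°

A rectangular tetradic uses two complementary pairs 60° apart: offsets 0°, 60°, 180°, 240°.
309 + 60 = 369 → 369 − 360 = 9°
309 + 180 = 489 → 489 − 360 = 129°
309 + 240 = 549 → 549 − 360 = 189°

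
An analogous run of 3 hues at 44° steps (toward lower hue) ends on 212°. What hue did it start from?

2 steps of 44° (toward lower hue) give a net shift of −88°.
Start = end − shift: 212 + 88 = 300°

300°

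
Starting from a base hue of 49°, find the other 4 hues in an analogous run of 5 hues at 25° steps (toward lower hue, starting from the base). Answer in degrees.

24°, 359°, 334° and 309°

Analogous hues sit every 25° along the wheel.
49 − 25 = 24°
49 − 50 = -1 → -1 + 360 = 359°
49 − 75 = -26 → -26 + 360 = 334°
49 − 100 = -51 → -51 + 360 = 309°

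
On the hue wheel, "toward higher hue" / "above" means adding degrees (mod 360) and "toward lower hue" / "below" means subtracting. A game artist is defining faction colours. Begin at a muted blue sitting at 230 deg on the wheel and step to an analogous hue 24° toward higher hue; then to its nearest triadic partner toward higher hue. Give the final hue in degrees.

230 + 24 = 254°   (analog 24° ↑)
254 + 120 = 374 → 374 − 360 = 14°   (triadic ↑)

14°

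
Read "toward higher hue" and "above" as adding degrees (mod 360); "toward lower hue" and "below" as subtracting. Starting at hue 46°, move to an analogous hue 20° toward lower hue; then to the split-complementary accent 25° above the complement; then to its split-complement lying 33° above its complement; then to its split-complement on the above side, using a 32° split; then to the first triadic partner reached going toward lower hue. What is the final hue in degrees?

176°

analog 20° ↓ −20°: 46 − 20 = 26°
split-comp 25° ↑ +205°: 26 + 205 = 231°
split-comp 33° ↑ +213°: 231 + 213 = 444 → 444 − 360 = 84°
split-comp 32° ↑ +212°: 84 + 212 = 296°
triadic ↓ −120°: 296 − 120 = 176°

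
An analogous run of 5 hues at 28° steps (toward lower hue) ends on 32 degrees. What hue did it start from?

4 steps of 28° (toward lower hue) give a net shift of −112°.
Start = end − shift: 32 + 112 = 144°

144°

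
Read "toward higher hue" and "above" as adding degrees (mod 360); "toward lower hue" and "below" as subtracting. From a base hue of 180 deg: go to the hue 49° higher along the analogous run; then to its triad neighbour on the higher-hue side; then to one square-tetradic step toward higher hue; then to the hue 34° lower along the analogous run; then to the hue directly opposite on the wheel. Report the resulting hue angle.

analog 49° ↑ +49°: 180 + 49 = 229°
triadic ↑ +120°: 229 + 120 = 349°
square ↑ +90°: 349 + 90 = 439 → 439 − 360 = 79°
analog 34° ↓ −34°: 79 − 34 = 45°
complement +180°: 45 + 180 = 225°

225°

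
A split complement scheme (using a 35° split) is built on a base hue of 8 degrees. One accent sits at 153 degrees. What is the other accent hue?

223°

Split-complementary hues sit 35° either side of the complement.
Complement of the base 8°: 8 + 180 = 188°
The given accent 153° is 35° one side of 188°; the other accent sits 35° the other side: 188 + 35 = 223°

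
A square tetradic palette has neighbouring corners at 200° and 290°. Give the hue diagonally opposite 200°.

20°

A square tetradic scheme places four hues 90° apart; opposite corners are 180° apart.
200 + 180 = 380 → 380 − 360 = 20°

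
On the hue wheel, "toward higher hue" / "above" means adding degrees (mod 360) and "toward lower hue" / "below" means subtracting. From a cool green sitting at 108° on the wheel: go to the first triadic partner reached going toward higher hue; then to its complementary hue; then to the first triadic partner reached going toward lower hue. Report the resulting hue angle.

triadic ↑ +120°: 108 + 120 = 228°
complement +180°: 228 + 180 = 408 → 408 − 360 = 48°
triadic ↓ −120°: 48 − 120 = -72 → -72 + 360 = 288°

288°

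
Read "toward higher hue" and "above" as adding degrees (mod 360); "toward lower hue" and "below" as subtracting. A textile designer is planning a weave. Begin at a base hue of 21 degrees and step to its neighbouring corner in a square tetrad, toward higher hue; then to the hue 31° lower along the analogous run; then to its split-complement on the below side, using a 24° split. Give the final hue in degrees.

236°

square ↑ +90°: 21 + 90 = 111°
analog 31° ↓ −31°: 111 − 31 = 80°
split-comp 24° ↓ +156°: 80 + 156 = 236°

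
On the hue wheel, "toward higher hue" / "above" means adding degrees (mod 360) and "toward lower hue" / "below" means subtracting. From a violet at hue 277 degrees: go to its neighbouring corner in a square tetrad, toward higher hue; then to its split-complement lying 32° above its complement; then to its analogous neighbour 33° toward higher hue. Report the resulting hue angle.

252°

square ↑ +90°: 277 + 90 = 367 → 367 − 360 = 7°
split-comp 32° ↑ +212°: 7 + 212 = 219°
analog 33° ↑ +33°: 219 + 33 = 252°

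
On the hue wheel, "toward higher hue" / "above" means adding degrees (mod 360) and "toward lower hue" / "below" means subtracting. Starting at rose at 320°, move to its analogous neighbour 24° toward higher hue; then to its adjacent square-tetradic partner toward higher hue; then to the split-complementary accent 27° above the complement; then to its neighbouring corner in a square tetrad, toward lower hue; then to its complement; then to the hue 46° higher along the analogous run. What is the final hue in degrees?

320 + 24 = 344°   (analog 24° ↑)
344 + 90 = 434 → 434 − 360 = 74°   (square ↑)
74 + 207 = 281°   (split-comp 27° ↑)
281 − 90 = 191°   (square ↓)
191 + 180 = 371 → 371 − 360 = 11°   (complement)
11 + 46 = 57°   (analog 46° ↑)

57°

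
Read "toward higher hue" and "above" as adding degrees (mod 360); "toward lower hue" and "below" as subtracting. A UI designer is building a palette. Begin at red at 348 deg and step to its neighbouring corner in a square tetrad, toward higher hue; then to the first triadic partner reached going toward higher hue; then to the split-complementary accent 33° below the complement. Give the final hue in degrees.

+90° (square ↑): 348 + 90 = 438 → 438 − 360 = 78°
+120° (triadic ↑): 78 + 120 = 198°
+147° (split-comp 33° ↓): 198 + 147 = 345°

345°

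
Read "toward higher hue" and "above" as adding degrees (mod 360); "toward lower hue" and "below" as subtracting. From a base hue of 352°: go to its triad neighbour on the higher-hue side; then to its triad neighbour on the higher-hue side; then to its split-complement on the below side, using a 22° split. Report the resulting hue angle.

+120° (triadic ↑): 352 + 120 = 472 → 472 − 360 = 112°
+120° (triadic ↑): 112 + 120 = 232°
+158° (split-comp 22° ↓): 232 + 158 = 390 → 390 − 360 = 30°

30°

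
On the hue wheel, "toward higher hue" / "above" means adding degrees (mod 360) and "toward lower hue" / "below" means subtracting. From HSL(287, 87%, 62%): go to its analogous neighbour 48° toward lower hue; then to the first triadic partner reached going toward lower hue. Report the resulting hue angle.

287 − 48 = 239°   (analog 48° ↓)
239 − 120 = 119°   (triadic ↓)

119°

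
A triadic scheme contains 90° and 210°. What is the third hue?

330°

A triad spaces three hues 120° apart.
The full set is {90°, 210°, 330°}.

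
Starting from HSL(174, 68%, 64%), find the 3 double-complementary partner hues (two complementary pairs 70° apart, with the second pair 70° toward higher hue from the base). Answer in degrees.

244°, 354° and 64°

174 + 70 = 244°
174 + 180 = 354°
174 + 250 = 424 → 424 − 360 = 64°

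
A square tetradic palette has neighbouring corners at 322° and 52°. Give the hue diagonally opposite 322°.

142°

A square tetradic scheme places four hues 90° apart; opposite corners are 180° apart.
322 + 180 = 502 → 502 − 360 = 142°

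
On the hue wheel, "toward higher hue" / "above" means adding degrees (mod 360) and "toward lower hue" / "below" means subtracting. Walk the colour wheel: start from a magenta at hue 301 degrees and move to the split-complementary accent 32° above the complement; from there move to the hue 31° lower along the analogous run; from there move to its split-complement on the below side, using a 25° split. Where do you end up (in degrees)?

277°

+212° (split-comp 32° ↑): 301 + 212 = 513 → 513 − 360 = 153°
−31° (analog 31° ↓): 153 − 31 = 122°
+155° (split-comp 25° ↓): 122 + 155 = 277°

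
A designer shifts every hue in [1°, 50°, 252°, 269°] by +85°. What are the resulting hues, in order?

86°, 135°, 337°, 354°

1 + 85 = 86°
50 + 85 = 135°
252 + 85 = 337°
269 + 85 = 354°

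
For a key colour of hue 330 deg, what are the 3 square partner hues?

A square tetradic scheme places four hues every 90°.
330 + 90 = 420 → 420 − 360 = 60°
330 + 180 = 510 → 510 − 360 = 150°
330 + 270 = 600 → 600 − 360 = 240°

60°, 150°, and 240°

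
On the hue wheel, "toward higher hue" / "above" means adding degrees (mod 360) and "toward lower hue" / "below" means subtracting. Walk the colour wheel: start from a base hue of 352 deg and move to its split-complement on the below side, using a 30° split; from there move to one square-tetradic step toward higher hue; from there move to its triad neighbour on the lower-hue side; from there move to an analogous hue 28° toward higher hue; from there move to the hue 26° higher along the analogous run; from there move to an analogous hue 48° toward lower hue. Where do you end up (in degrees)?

118°

352 + 150 = 502 → 502 − 360 = 142°   (split-comp 30° ↓)
142 + 90 = 232°   (square ↑)
232 − 120 = 112°   (triadic ↓)
112 + 28 = 140°   (analog 28° ↑)
140 + 26 = 166°   (analog 26° ↑)
166 − 48 = 118°   (analog 48° ↓)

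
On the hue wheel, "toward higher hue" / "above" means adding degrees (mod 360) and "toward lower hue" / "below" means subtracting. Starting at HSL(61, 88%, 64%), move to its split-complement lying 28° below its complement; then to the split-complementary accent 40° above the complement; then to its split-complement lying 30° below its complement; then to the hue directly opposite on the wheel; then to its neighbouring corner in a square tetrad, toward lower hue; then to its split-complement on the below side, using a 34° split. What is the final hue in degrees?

+152° (split-comp 28° ↓): 61 + 152 = 213°
+220° (split-comp 40° ↑): 213 + 220 = 433 → 433 − 360 = 73°
+150° (split-comp 30° ↓): 73 + 150 = 223°
+180° (complement): 223 + 180 = 403 → 403 − 360 = 43°
−90° (square ↓): 43 − 90 = -47 → -47 + 360 = 313°
+146° (split-comp 34° ↓): 313 + 146 = 459 → 459 − 360 = 99°

99°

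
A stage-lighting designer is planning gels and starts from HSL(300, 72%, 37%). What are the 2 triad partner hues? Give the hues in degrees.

60° and 180°

A triad places three hues 120° apart.
300 + 120 = 420 → 420 − 360 = 60°
300 + 240 = 540 → 540 − 360 = 180°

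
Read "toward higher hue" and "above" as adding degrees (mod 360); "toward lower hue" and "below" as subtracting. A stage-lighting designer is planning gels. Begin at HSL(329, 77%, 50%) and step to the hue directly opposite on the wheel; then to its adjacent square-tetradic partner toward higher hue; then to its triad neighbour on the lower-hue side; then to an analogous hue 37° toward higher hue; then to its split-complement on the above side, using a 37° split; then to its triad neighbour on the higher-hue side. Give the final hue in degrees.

+180° (complement): 329 + 180 = 509 → 509 − 360 = 149°
+90° (square ↑): 149 + 90 = 239°
−120° (triadic ↓): 239 − 120 = 119°
+37° (analog 37° ↑): 119 + 37 = 156°
+217° (split-comp 37° ↑): 156 + 217 = 373 → 373 − 360 = 13°
+120° (triadic ↑): 13 + 120 = 133°

133°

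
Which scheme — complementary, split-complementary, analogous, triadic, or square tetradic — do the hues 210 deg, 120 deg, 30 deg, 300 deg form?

Sort the hues: 30°, 120°, 210°, 300°.
Successive gaps around the wheel: 90°, 90°, 90°, 90°.
Four hues every 90° form a square tetradic scheme.

square tetradic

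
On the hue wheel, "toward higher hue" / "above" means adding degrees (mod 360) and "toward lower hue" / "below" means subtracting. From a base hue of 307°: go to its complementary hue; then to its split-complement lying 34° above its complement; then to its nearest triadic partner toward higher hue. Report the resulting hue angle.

101°

307 + 180 = 487 → 487 − 360 = 127°   (complement)
127 + 214 = 341°   (split-comp 34° ↑)
341 + 120 = 461 → 461 − 360 = 101°   (triadic ↑)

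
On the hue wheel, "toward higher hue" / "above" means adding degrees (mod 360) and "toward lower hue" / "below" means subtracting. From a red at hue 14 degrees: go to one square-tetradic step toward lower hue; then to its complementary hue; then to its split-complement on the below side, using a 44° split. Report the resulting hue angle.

240°

square ↓ −90°: 14 − 90 = -76 → -76 + 360 = 284°
complement +180°: 284 + 180 = 464 → 464 − 360 = 104°
split-comp 44° ↓ +136°: 104 + 136 = 240°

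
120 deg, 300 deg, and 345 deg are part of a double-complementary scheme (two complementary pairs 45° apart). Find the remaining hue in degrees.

165°

A rectangular tetradic uses two complementary pairs 45° apart: offsets 0°, 45°, 180°, 225°.
Among {120°, 300°, 345°}, 120° and 300° are a 180° pair.
The remaining hue 345° needs its own complement: 345 + 180 = 525 → 525 − 360 = 165°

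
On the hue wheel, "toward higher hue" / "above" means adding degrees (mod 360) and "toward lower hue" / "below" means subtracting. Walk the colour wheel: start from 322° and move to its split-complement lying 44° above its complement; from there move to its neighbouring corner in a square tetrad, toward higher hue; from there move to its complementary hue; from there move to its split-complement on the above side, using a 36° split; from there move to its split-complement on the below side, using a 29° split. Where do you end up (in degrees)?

103°

+224° (split-comp 44° ↑): 322 + 224 = 546 → 546 − 360 = 186°
+90° (square ↑): 186 + 90 = 276°
+180° (complement): 276 + 180 = 456 → 456 − 360 = 96°
+216° (split-comp 36° ↑): 96 + 216 = 312°
+151° (split-comp 29° ↓): 312 + 151 = 463 → 463 − 360 = 103°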